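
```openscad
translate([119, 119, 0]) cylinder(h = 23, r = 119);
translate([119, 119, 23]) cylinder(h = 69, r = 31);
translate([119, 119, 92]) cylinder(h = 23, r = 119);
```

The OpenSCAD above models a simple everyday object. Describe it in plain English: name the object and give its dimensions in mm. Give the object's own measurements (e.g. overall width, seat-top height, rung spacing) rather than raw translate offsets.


A spool: two coaxial disc flanges of radius 119 mm and thickness 23 mm, joined by a core cylinder of radius 31 mm and height 69 mm. The lower flange rests on z = 0 and the three cylinders share a vertical axis.


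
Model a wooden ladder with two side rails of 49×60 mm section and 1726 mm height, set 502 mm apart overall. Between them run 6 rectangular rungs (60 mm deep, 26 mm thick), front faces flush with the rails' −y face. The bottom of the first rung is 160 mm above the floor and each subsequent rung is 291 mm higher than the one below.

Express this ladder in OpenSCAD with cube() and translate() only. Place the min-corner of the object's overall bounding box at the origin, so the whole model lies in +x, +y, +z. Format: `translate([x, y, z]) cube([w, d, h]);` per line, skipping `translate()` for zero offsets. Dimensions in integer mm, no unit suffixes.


cube([49, 60, 1726]);
translate([453, 0, 0]) cube([49, 60, 1726]);
translate([49, 0, 160]) cube([404, 60, 26]);
translate([49, 0, 451]) cube([404, 60, 26]);
translate([49, 0, 742]) cube([404, 60, 26]);
translate([49, 0, 1033]) cube([404, 60, 26]);
translate([49, 0, 1324]) cube([404, 60, 26]);
translate([49, 0, 1615]) cube([404, 60, 26]);


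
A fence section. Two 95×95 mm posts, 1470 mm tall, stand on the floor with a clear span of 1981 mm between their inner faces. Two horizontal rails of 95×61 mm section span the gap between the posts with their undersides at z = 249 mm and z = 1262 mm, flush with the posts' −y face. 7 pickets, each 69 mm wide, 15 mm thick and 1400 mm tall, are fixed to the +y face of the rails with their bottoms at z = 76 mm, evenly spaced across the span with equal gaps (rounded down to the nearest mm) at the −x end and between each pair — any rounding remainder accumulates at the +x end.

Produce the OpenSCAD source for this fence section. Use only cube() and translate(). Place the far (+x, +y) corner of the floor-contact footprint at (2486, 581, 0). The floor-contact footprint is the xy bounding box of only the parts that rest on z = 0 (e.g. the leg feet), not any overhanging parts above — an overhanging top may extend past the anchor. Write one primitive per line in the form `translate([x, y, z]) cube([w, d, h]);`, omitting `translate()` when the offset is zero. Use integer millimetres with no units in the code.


translate([315, 486, 0]) cube([95, 95, 1470]);
translate([2391, 486, 0]) cube([95, 95, 1470]);
translate([410, 486, 249]) cube([1981, 95, 61]);
translate([410, 486, 1262]) cube([1981, 95, 61]);
translate([597, 581, 76]) cube([69, 15, 1400]);
translate([853, 581, 76]) cube([69, 15, 1400]);
translate([1109, 581, 76]) cube([69, 15, 1400]);
translate([1365, 581, 76]) cube([69, 15, 1400]);
translate([1621, 581, 76]) cube([69, 15, 1400]);
translate([1877, 581, 76]) cube([69, 15, 1400]);
translate([2133, 581, 76]) cube([69, 15, 1400]);


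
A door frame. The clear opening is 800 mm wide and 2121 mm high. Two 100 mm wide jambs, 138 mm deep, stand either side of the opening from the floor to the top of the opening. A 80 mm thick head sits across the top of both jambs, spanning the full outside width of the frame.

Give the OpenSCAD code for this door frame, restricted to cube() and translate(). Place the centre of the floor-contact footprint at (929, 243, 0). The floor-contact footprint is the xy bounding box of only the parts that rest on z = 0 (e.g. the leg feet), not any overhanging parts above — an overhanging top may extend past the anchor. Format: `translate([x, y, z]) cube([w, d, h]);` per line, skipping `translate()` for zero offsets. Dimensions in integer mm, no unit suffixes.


translate([429, 174, 0]) cube([100, 138, 2121]);
translate([1329, 174, 0]) cube([100, 138, 2121]);
translate([429, 174, 2121]) cube([1000, 138, 80]);


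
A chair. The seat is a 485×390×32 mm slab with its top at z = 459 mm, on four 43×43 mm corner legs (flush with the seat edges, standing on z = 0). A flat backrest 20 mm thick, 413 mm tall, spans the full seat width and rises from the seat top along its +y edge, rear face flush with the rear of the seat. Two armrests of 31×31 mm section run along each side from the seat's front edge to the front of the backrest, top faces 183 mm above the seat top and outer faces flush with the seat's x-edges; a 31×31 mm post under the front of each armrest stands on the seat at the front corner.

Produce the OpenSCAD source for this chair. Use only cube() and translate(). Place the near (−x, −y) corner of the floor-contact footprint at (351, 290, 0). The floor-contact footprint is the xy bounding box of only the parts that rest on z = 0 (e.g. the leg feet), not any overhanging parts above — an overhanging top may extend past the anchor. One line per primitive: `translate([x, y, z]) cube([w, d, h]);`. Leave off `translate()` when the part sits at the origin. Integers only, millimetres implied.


// leg_h = 459 - 32 = 427
// arm post h = 183 - 31 = 152
translate([351, 290, 427]) cube([485, 390, 32]);
translate([351, 290, 0]) cube([43, 43, 427]);
translate([793, 290, 0]) cube([43, 43, 427]);
translate([351, 637, 0]) cube([43, 43, 427]);
translate([793, 637, 0]) cube([43, 43, 427]);
translate([351, 660, 459]) cube([485, 20, 413]);
translate([351, 290, 611]) cube([31, 370, 31]);
translate([805, 290, 611]) cube([31, 370, 31]);
translate([351, 290, 459]) cube([31, 31, 152]);
translate([805, 290, 459]) cube([31, 31, 152]);


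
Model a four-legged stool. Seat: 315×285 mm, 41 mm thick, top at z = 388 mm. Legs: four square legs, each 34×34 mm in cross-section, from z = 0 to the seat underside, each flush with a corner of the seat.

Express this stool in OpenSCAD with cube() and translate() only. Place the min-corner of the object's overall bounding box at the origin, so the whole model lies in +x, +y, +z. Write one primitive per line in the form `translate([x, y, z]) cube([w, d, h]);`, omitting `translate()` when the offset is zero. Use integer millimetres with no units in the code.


// leg_h = 388 - 41 = 347
translate([0, 0, 347]) cube([315, 285, 41]);
cube([34, 34, 347]);
translate([281, 0, 0]) cube([34, 34, 347]);
translate([0, 251, 0]) cube([34, 34, 347]);
translate([281, 251, 0]) cube([34, 34, 347]);


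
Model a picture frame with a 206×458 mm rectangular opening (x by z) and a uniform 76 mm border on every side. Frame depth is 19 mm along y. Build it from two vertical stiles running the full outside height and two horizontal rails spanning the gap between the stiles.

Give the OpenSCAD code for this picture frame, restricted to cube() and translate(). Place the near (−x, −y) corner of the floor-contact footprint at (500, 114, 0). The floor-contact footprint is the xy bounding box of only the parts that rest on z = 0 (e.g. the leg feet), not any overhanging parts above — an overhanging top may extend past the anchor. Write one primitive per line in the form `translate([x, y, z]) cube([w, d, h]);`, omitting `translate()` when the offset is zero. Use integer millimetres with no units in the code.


translate([500, 114, 0]) cube([76, 19, 610]);
translate([782, 114, 0]) cube([76, 19, 610]);
translate([576, 114, 0]) cube([206, 19, 76]);
translate([576, 114, 534]) cube([206, 19, 76]);


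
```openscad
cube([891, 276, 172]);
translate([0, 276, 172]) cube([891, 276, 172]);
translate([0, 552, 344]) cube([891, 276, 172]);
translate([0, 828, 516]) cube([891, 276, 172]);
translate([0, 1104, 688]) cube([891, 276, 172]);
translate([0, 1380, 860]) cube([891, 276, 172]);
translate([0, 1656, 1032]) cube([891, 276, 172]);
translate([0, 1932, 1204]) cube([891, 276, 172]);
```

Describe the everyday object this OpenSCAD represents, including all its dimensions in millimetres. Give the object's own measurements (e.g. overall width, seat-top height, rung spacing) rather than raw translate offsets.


A straight staircase of 8 solid steps. Each step is 891 mm wide (x), 276 mm deep (y, the going) and 172 mm tall (the rise). The first step rests on the floor; each subsequent step sits one going further in +y and one rise higher in +z, directly behind and above the previous step with no overlap.


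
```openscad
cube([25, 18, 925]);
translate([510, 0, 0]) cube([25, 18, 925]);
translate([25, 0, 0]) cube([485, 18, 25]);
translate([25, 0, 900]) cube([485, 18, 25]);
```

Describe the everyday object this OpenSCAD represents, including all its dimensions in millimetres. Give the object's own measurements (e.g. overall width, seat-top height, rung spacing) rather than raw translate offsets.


A rectangular picture frame lying in the x–z plane (depth along y). The opening is 485 mm wide (x) by 875 mm tall (z), surrounded by a border 25 mm wide on all four sides. The frame is 18 mm deep and is made of two full-height vertical stiles with two horizontal rails fitted between them.


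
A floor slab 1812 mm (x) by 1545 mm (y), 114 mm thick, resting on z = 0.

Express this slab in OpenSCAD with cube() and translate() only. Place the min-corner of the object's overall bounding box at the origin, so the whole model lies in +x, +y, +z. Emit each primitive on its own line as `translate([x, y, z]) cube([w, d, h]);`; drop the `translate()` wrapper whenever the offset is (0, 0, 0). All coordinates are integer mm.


cube([1812, 1545, 114]);


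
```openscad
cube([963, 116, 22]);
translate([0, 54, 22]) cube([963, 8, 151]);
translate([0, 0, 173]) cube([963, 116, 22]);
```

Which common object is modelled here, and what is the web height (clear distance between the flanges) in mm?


An I-beam. The web height is 151 mm.

Two wide flanges with a thin centred web — an I-beam. Overall 195 mm minus two 22 mm flanges gives a web of 195 − 2·22 = 151 mm.


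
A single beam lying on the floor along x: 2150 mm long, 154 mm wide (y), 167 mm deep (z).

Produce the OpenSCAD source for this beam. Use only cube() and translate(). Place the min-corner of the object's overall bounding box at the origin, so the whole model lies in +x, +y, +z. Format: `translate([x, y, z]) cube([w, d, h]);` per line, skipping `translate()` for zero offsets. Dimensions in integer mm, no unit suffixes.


cube([2150, 154, 167]);


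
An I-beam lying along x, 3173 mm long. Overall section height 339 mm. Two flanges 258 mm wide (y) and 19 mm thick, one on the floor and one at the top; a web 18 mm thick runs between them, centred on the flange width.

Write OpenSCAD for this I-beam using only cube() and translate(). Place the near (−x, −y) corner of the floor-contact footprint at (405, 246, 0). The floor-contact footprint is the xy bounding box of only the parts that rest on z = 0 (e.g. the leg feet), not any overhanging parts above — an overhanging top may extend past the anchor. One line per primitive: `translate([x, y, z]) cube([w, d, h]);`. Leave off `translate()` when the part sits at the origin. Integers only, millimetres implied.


translate([405, 246, 0]) cube([3173, 258, 19]);
translate([405, 366, 19]) cube([3173, 18, 301]);
translate([405, 246, 320]) cube([3173, 258, 19]);


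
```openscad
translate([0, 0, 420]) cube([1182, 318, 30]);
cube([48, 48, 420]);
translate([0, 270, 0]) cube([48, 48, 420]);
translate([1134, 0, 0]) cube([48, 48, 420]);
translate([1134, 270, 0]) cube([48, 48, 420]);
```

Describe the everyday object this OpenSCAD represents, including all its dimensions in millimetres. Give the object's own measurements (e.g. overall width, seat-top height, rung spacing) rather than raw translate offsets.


A bench: a 1182×318 mm seat slab, 30 mm thick, top at z = 450 mm, on four 48×48 mm square legs flush with the seat corners and standing on z = 0.


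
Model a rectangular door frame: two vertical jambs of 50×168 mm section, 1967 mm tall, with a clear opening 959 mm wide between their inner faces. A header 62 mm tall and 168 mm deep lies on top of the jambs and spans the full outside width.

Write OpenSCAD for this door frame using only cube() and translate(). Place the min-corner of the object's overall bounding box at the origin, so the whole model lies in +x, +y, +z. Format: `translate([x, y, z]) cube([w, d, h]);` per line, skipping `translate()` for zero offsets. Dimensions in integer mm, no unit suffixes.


cube([50, 168, 1967]);
translate([1009, 0, 0]) cube([50, 168, 1967]);
translate([0, 0, 1967]) cube([1059, 168, 62]);


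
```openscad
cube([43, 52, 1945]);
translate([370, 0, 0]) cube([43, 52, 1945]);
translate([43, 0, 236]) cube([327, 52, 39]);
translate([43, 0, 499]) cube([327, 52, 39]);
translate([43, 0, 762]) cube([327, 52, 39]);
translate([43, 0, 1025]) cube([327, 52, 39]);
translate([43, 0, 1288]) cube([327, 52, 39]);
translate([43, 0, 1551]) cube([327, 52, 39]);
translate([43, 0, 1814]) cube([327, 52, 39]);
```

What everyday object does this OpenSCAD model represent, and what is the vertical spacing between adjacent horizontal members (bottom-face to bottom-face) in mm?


A ladder. The rung spacing is 263 mm.

Two tall 43×52 posts with 7 short bars between them — a ladder. Adjacent rungs sit at z = 236 and z = 499, so the spacing is 499 − 236 = 263 mm.


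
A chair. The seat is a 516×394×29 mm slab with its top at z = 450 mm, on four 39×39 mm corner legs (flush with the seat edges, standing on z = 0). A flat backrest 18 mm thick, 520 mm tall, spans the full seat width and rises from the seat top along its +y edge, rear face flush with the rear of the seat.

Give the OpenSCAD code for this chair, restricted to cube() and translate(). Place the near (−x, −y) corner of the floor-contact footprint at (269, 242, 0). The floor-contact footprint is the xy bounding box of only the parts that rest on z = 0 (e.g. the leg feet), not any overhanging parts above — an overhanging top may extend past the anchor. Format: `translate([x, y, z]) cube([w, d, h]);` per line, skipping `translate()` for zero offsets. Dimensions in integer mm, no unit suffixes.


translate([269, 242, 421]) cube([516, 394, 29]);
translate([269, 242, 0]) cube([39, 39, 421]);
translate([746, 242, 0]) cube([39, 39, 421]);
translate([269, 597, 0]) cube([39, 39, 421]);
translate([746, 597, 0]) cube([39, 39, 421]);
translate([269, 618, 450]) cube([516, 18, 520]);


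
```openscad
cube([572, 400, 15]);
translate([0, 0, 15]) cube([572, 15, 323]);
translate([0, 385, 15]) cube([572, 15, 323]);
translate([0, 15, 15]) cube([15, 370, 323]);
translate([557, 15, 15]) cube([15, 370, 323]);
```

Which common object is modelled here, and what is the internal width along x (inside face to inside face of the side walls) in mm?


An open box. The internal width is 542 mm.

A 572×400 base slab with four walls standing on it — an open box. The base is 572 mm wide and the walls are 15 mm thick, so the internal width is 572 − 2 × 15 = 542 mm.


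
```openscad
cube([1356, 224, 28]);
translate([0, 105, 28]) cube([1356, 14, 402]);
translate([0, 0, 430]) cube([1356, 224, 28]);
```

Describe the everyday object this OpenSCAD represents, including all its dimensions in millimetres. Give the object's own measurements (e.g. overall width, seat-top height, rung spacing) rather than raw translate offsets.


An I-beam lying along x, 1356 mm long. Overall section height 458 mm. Two flanges 224 mm wide (y) and 28 mm thick, one on the floor and one at the top; a web 14 mm thick runs between them, centred on the flange width.


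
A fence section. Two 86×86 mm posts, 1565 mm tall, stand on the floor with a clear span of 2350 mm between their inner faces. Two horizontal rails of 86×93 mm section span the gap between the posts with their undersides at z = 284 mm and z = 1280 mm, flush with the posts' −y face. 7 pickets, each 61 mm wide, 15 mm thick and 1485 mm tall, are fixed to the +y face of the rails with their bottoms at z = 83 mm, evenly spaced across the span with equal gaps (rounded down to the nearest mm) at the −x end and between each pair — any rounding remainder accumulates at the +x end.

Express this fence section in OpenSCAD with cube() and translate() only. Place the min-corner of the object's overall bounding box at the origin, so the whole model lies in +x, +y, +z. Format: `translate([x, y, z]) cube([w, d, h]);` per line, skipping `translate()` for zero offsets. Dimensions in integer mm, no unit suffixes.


cube([86, 86, 1565]);
translate([2436, 0, 0]) cube([86, 86, 1565]);
translate([86, 0, 284]) cube([2350, 86, 93]);
translate([86, 0, 1280]) cube([2350, 86, 93]);
translate([326, 86, 83]) cube([61, 15, 1485]);
translate([627, 86, 83]) cube([61, 15, 1485]);
translate([928, 86, 83]) cube([61, 15, 1485]);
translate([1229, 86, 83]) cube([61, 15, 1485]);
translate([1530, 86, 83]) cube([61, 15, 1485]);
translate([1831, 86, 83]) cube([61, 15, 1485]);
translate([2132, 86, 83]) cube([61, 15, 1485]);


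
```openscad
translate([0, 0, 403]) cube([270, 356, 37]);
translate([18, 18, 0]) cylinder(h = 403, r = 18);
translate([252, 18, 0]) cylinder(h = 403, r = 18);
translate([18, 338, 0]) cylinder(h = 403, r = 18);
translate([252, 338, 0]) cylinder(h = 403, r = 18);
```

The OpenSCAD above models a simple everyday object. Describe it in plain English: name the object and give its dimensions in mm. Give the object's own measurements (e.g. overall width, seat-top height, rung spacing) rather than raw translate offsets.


A four-legged stool. The seat is a 270×356×37 mm slab whose top surface is at z = 440 mm; four round legs, each 36 mm in diameter, run from the floor (z = 0) to the underside of the seat, each leg's axis is inset half a diameter from the nearest pair of seat edges (so the leg's bounding box is flush with the corner).


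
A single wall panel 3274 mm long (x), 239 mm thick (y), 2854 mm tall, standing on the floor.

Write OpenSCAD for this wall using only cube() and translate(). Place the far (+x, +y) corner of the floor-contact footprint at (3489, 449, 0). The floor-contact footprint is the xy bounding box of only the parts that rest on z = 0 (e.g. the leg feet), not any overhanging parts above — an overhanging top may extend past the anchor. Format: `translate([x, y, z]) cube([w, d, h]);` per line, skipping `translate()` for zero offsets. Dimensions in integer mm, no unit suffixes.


translate([215, 210, 0]) cube([3274, 239, 2854]);


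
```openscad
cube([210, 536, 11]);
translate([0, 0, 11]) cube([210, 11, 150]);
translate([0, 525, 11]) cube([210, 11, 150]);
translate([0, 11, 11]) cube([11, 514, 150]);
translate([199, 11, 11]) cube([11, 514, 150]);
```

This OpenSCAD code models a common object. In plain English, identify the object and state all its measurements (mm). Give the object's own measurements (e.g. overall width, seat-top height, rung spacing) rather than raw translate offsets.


An open-topped rectangular box: outside dimensions 210×536×161 mm, with a uniform wall and base thickness of 11 mm. The base is a full 210×536 slab on the floor; four walls sit on top of the base. The front and back walls (the −y and +y sides) span the full width; the two side walls fit between them.


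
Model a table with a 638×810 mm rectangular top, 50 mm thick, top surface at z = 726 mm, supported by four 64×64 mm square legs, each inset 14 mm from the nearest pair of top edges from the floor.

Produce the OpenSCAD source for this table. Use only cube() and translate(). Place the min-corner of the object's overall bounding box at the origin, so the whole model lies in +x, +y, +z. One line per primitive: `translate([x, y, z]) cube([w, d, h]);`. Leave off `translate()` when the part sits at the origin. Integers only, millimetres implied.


translate([0, 0, 676]) cube([638, 810, 50]);
translate([14, 14, 0]) cube([64, 64, 676]);
translate([560, 14, 0]) cube([64, 64, 676]);
translate([14, 732, 0]) cube([64, 64, 676]);
translate([560, 732, 0]) cube([64, 64, 676]);


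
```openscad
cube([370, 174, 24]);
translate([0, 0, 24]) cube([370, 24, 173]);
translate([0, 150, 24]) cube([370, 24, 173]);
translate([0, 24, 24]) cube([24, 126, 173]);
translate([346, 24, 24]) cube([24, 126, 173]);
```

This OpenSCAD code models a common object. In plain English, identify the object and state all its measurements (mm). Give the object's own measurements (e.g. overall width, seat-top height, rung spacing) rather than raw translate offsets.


An open-topped rectangular box: outside dimensions 370×174×197 mm, with a uniform wall and base thickness of 24 mm. The base is a full 370×174 slab on the floor; four walls sit on top of the base. The front and back walls (the −y and +y sides) span the full width; the two side walls fit between them.


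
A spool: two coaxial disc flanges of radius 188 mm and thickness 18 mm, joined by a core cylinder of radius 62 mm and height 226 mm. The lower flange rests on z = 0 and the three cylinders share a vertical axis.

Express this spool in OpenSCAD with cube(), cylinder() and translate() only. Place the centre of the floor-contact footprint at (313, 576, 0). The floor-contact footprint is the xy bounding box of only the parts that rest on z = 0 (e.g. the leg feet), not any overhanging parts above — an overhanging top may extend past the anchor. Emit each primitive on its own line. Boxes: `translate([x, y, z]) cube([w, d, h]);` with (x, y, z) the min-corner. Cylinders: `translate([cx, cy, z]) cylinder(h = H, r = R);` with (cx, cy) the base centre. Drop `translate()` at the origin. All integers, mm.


translate([313, 576, 0]) cylinder(h = 18, r = 188);
translate([313, 576, 18]) cylinder(h = 226, r = 62);
translate([313, 576, 244]) cylinder(h = 18, r = 188);


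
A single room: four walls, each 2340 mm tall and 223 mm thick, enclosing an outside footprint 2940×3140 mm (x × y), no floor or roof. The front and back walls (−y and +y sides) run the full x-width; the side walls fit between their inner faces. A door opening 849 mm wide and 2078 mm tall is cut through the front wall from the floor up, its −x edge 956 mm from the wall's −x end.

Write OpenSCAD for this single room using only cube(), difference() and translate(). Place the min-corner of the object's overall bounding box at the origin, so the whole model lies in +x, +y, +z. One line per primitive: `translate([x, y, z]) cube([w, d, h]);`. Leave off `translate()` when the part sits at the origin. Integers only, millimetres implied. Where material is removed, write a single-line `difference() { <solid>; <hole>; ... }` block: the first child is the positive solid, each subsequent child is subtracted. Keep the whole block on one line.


difference() { cube([2940, 223, 2340]); translate([956, 0, 0]) cube([849, 223, 2078]); }
translate([0, 2917, 0]) cube([2940, 223, 2340]);
translate([0, 223, 0]) cube([223, 2694, 2340]);
translate([2717, 223, 0]) cube([223, 2694, 2340]);


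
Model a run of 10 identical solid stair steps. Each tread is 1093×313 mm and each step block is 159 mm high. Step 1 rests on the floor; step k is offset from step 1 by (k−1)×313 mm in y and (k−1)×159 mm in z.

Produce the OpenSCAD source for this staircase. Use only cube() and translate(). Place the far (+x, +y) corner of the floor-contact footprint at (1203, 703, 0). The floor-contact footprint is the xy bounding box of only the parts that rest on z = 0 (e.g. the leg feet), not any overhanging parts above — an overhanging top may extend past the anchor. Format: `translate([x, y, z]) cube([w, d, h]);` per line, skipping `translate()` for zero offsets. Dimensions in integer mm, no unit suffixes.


translate([110, 390, 0]) cube([1093, 313, 159]);
translate([110, 703, 159]) cube([1093, 313, 159]);
translate([110, 1016, 318]) cube([1093, 313, 159]);
translate([110, 1329, 477]) cube([1093, 313, 159]);
translate([110, 1642, 636]) cube([1093, 313, 159]);
translate([110, 1955, 795]) cube([1093, 313, 159]);
translate([110, 2268, 954]) cube([1093, 313, 159]);
translate([110, 2581, 1113]) cube([1093, 313, 159]);
translate([110, 2894, 1272]) cube([1093, 313, 159]);
translate([110, 3207, 1431]) cube([1093, 313, 159]);


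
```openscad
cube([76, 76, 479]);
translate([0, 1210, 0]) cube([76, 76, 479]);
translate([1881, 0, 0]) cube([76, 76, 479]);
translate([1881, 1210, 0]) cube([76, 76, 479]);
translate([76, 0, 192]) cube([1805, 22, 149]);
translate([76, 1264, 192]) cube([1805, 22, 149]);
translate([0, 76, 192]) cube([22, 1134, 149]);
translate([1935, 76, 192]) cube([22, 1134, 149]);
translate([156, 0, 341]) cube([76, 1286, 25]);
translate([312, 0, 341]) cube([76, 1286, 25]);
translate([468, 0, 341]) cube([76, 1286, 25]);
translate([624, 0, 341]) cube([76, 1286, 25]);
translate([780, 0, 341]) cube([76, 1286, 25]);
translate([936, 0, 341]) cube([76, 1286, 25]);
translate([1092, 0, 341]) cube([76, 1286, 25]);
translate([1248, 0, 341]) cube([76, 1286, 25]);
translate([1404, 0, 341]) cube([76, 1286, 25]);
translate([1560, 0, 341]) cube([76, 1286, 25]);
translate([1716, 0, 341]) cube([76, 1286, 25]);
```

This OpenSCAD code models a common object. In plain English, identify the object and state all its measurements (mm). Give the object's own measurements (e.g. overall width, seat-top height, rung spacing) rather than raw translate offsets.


A bed frame 1957 mm long (x) by 1286 mm wide (y). Four 76×76 mm corner posts, 479 mm tall, at the corners of the footprint. Four rails of 22 mm thickness and 149 mm height run between adjacent posts with their undersides at z = 192 mm, their outer faces flush with the outside of the frame (the two x-running rails run between the posts' inner faces; the two y-running rails run between the posts' inner faces). 11 slats, each 76 mm wide (x) and 25 mm thick, lie across the top of the two x-running rails, running the full 1286 mm width of the frame in y; along x they sit between the end posts with a 80 mm gap after the −x posts and between neighbouring slats, leaving 89 mm before the +x posts.


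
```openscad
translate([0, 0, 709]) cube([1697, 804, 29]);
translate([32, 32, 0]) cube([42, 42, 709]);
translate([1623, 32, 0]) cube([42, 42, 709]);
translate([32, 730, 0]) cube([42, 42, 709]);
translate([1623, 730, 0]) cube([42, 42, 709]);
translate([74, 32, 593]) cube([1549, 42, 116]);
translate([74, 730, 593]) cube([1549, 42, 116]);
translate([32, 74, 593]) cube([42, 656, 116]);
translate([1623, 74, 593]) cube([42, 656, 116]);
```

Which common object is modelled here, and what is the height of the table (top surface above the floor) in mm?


A table. The table height is 738 mm.

A 1697×804×29 slab sits at z = 709 on four 42 mm square posts — a table. The top surface is at 709 + 29 = 738 mm.


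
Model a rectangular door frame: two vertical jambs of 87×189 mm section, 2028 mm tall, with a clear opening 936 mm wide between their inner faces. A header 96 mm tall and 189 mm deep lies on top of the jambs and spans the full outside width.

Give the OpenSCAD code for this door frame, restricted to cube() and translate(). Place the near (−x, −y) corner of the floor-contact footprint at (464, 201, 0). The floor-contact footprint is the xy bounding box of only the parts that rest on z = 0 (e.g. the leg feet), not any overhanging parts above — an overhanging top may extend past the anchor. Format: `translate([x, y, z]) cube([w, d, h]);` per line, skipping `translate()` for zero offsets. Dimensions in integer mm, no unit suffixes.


translate([464, 201, 0]) cube([87, 189, 2028]);
translate([1487, 201, 0]) cube([87, 189, 2028]);
translate([464, 201, 2028]) cube([1110, 189, 96]);


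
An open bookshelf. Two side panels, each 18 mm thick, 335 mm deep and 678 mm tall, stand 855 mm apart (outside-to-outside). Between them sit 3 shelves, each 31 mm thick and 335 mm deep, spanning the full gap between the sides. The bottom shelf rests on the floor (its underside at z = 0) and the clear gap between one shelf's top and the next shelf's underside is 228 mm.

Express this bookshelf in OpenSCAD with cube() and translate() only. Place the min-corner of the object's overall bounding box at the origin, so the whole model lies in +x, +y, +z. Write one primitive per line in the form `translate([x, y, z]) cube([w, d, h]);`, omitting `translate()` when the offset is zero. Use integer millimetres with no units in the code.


cube([18, 335, 678]);
translate([837, 0, 0]) cube([18, 335, 678]);
translate([18, 0, 0]) cube([819, 335, 31]);
translate([18, 0, 259]) cube([819, 335, 31]);
translate([18, 0, 518]) cube([819, 335, 31]);


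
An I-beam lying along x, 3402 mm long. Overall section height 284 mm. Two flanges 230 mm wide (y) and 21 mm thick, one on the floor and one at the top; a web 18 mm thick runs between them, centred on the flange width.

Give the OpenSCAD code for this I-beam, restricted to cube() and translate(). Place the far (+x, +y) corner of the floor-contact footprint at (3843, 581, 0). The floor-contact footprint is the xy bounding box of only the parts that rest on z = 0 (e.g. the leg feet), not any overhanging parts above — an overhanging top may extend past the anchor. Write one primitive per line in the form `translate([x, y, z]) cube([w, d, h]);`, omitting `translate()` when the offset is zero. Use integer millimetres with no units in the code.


translate([441, 351, 0]) cube([3402, 230, 21]);
translate([441, 457, 21]) cube([3402, 18, 242]);
translate([441, 351, 263]) cube([3402, 230, 21]);


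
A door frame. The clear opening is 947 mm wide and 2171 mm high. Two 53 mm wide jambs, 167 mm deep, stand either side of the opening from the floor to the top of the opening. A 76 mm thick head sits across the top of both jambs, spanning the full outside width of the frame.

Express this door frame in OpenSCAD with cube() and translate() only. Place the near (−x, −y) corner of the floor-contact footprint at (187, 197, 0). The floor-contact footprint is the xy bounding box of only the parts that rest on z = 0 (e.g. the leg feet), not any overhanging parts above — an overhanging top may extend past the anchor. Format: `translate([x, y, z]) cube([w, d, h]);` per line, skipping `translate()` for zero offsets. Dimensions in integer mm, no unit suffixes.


translate([187, 197, 0]) cube([53, 167, 2171]);
translate([1187, 197, 0]) cube([53, 167, 2171]);
translate([187, 197, 2171]) cube([1053, 167, 76]);


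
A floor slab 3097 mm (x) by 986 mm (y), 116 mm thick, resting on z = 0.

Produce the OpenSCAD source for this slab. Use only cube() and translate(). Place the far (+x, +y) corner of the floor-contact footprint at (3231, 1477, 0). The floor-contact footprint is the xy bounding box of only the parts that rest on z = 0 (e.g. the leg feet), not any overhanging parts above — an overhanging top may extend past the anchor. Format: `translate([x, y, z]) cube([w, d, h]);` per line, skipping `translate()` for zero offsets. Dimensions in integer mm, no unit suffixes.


translate([134, 491, 0]) cube([3097, 986, 116]);


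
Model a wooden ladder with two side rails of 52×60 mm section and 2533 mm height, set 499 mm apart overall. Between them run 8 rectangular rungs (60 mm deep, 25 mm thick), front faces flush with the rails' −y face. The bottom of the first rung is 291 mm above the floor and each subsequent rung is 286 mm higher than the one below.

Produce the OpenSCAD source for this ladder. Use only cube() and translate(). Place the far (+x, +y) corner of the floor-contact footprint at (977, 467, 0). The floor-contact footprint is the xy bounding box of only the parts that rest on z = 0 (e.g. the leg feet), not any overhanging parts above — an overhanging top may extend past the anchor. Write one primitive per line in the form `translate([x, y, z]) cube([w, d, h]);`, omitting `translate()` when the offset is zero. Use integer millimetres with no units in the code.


translate([478, 407, 0]) cube([52, 60, 2533]);
translate([925, 407, 0]) cube([52, 60, 2533]);
translate([530, 407, 291]) cube([395, 60, 25]);
translate([530, 407, 577]) cube([395, 60, 25]);
translate([530, 407, 863]) cube([395, 60, 25]);
translate([530, 407, 1149]) cube([395, 60, 25]);
translate([530, 407, 1435]) cube([395, 60, 25]);
translate([530, 407, 1721]) cube([395, 60, 25]);
translate([530, 407, 2007]) cube([395, 60, 25]);
translate([530, 407, 2293]) cube([395, 60, 25]);


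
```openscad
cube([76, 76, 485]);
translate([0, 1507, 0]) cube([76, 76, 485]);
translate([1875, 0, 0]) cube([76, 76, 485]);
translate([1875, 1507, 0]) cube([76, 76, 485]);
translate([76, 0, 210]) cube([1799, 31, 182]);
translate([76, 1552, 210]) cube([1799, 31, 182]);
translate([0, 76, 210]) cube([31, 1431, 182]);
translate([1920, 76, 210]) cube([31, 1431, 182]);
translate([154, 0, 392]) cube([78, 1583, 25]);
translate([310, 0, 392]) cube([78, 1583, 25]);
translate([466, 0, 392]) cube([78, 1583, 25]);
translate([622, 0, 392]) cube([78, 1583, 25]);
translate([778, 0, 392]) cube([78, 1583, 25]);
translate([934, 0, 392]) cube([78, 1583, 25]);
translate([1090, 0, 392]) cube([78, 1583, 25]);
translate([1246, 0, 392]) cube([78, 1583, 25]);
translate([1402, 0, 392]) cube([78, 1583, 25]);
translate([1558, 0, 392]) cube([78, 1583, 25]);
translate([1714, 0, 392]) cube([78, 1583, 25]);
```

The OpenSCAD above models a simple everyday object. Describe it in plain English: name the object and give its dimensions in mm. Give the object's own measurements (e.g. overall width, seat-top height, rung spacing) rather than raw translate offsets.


A bed frame 1951 mm long (x) by 1583 mm wide (y). Four 76×76 mm corner posts, 485 mm tall, at the corners of the footprint. Four rails of 31 mm thickness and 182 mm height run between adjacent posts with their undersides at z = 210 mm, their outer faces flush with the outside of the frame (the two x-running rails run between the posts' inner faces; the two y-running rails run between the posts' inner faces). 11 slats, each 78 mm wide (x) and 25 mm thick, lie across the top of the two x-running rails, running the full 1583 mm width of the frame in y; along x they sit between the end posts with a 78 mm gap after the −x posts and between neighbouring slats, leaving 83 mm before the +x posts.


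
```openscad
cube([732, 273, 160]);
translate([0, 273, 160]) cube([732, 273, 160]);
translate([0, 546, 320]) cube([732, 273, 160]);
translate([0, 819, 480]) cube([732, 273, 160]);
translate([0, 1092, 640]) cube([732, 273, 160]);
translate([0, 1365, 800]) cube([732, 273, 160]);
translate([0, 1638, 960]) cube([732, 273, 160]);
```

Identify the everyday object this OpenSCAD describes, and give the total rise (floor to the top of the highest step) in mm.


A staircase. The total rise is 1120 mm.

7 identical blocks, each offset up and back from the previous — a staircase. Each step is 160 mm tall and there are 7 of them, so the total rise is 7 × 160 = 1120 mm.


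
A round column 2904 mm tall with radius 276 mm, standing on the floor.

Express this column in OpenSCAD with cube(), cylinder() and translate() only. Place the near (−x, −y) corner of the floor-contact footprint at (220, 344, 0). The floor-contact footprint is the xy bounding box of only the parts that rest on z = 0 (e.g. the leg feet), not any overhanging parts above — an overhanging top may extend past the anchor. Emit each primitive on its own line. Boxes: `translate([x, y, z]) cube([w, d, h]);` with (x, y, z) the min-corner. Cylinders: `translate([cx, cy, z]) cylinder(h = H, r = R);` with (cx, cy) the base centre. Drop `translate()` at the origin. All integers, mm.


translate([496, 620, 0]) cylinder(h = 2904, r = 276);


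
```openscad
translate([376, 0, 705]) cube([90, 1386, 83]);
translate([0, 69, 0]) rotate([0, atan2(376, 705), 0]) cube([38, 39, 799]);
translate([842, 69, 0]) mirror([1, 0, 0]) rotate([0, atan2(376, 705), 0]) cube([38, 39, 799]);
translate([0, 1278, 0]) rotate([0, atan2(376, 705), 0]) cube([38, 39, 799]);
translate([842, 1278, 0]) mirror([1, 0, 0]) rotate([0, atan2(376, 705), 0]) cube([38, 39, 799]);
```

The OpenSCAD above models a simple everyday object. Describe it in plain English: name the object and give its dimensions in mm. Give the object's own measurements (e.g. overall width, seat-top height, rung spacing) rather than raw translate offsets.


A sawhorse. A 90×1386×83 mm beam (x, y, z) sits on two A-frame leg pairs. Each pair is two raked legs of 38×39 mm section (39 mm along y) splaying symmetrically in x. Each leg rises 705 mm vertically over 376 mm of horizontal reach and is 799 mm long along its own axis. Every leg's outer bottom edge rests on the floor and its outer top edge meets a bottom edge of the beam — the left legs (tilting toward +x) meet the beam's −x bottom edge, the right legs (their mirror images, tilting toward −x) meet its +x bottom edge — so the leg tops tuck under the beam, the beam's underside is 705 mm above the floor, and the feet are 842 mm apart outside-to-outside with the beam centred between them. The two leg pairs are set in 69 mm from either end of the beam.


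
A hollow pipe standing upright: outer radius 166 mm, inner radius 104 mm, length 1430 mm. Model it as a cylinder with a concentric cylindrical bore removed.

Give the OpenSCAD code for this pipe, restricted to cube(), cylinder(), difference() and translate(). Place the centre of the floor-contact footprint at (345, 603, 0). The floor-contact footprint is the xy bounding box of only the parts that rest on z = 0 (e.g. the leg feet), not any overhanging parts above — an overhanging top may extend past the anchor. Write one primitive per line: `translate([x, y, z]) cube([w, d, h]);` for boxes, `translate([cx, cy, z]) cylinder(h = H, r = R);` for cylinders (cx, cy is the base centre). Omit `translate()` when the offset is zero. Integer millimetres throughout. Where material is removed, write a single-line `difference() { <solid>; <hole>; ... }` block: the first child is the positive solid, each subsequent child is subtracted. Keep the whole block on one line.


difference() { translate([345, 603, 0]) cylinder(h = 1430, r = 166); translate([345, 603, 0]) cylinder(h = 1430, r = 104); }


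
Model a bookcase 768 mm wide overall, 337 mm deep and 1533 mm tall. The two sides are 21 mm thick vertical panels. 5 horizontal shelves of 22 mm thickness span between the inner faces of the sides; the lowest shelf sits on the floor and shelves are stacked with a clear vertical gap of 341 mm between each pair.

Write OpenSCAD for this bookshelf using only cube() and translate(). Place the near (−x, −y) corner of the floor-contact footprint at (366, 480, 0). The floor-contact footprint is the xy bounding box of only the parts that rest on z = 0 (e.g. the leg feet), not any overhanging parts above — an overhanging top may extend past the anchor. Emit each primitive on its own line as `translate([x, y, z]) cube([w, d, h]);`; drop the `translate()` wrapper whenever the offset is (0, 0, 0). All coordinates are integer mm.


translate([366, 480, 0]) cube([21, 337, 1533]);
translate([1113, 480, 0]) cube([21, 337, 1533]);
translate([387, 480, 0]) cube([726, 337, 22]);
translate([387, 480, 363]) cube([726, 337, 22]);
translate([387, 480, 726]) cube([726, 337, 22]);
translate([387, 480, 1089]) cube([726, 337, 22]);
translate([387, 480, 1452]) cube([726, 337, 22]);


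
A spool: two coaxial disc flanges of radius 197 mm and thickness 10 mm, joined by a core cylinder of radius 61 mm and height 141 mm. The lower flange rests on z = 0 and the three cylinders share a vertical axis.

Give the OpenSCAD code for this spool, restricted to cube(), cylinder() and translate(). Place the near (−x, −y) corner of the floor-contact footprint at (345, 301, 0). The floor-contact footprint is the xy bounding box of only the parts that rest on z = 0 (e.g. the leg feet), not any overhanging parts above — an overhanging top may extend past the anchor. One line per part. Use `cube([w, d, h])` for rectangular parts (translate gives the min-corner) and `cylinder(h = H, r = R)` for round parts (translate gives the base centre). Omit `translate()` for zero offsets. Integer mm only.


translate([542, 498, 0]) cylinder(h = 10, r = 197);
translate([542, 498, 10]) cylinder(h = 141, r = 61);
translate([542, 498, 151]) cylinder(h = 10, r = 197);
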